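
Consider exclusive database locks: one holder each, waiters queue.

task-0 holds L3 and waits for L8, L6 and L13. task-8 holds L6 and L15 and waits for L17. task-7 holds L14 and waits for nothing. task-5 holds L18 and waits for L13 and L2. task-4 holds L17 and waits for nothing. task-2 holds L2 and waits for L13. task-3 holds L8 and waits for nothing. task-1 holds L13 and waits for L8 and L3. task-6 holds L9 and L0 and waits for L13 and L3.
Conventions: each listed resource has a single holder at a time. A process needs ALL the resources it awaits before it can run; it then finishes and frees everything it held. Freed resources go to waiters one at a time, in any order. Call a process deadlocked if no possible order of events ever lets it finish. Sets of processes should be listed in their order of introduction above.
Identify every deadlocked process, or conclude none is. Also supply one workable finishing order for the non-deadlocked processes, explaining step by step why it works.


Deadlocked: task-0, task-5, task-2, task-1 and task-6.
Key observation: the loop task-0 -> task-1 -> task-0 blocks itself forever; task-5, task-2 and task-6 wait into the deadlock from upstream.
A valid finishing order for the others: task-4, task-3, task-8, task-7.
Check, step by step:
  task-4 waits on nothing -> runs at once and releases L17
  task-3 waits on nothing -> runs at once and releases L8
  run task-8 (all its waits — L17 — are resolved); releases L6 and L15
  task-7 waits on nothing -> runs at once and releases L14


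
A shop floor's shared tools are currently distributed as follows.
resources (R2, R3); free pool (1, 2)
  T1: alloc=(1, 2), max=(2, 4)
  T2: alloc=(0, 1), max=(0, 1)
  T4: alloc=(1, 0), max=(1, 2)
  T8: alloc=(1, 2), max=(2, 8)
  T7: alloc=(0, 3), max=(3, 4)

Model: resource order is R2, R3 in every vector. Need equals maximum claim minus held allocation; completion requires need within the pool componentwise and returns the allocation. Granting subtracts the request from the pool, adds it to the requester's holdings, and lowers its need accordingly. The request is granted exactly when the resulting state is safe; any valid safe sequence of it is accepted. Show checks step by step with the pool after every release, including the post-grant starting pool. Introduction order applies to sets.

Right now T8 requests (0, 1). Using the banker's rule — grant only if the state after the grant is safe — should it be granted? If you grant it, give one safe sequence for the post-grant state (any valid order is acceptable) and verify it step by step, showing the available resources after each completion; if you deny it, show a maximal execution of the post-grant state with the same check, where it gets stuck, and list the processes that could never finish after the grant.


GRANT: granting preserves safety; a valid post-grant sequence is T2, T1, T4, T7, T8.
Key observation: the transfer keeps a workable pool ((1, 1)); T2 starts the safe sequence.
Verifying the post-grant state step by step:
  pool = (1, 1)
  T2 needs (0, 0) <= (1, 1) -> finishes; pool += (0, 1) = (1, 2)
  T1 needs (1, 2) <= (1, 2) -> finishes; pool += (1, 2) = (2, 4)
  T4 needs (0, 2) <= (2, 4) -> finishes; pool += (1, 0) = (3, 4)
  T7 needs (3, 1) <= (3, 4) -> finishes; pool += (0, 3) = (3, 7)
  T8 needs (1, 5) <= (3, 7) -> finishes; pool += (1, 3) = (4, 10)


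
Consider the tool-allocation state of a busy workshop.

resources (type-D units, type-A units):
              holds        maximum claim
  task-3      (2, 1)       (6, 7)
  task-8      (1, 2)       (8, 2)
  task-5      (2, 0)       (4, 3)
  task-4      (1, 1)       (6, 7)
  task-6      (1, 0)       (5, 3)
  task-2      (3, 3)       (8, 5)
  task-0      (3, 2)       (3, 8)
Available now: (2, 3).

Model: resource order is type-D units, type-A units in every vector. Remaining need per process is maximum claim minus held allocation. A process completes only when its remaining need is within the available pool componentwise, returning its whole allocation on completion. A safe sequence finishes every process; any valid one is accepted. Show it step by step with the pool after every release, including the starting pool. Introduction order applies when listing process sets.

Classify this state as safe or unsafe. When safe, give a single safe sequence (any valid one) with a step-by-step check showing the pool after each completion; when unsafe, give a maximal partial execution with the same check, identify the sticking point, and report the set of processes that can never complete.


SAFE. One safe sequence: task-5, task-6, task-2, task-8, task-3, task-4, task-0.
Key observation: the order's first zero-slack moment is task-5 ((2, 3) needed, (2, 3) free — a requested resource with nothing to spare).
Step-by-step check:
  pool = (2, 3)
  task-5: need (2, 3) fits (2, 3); releases (2, 0), pool now (4, 3)
  task-6: need (4, 3) fits (4, 3); releases (1, 0), pool now (5, 3)
  task-2: need (5, 2) fits (5, 3); releases (3, 3), pool now (8, 6)
  task-8: need (7, 0) fits (8, 6); releases (1, 2), pool now (9, 8)
  task-3: need (4, 6) fits (9, 8); releases (2, 1), pool now (11, 9)
  task-4: need (5, 6) fits (11, 9); releases (1, 1), pool now (12, 10)
  task-0: need (0, 6) fits (12, 10); releases (3, 2), pool now (15, 12)


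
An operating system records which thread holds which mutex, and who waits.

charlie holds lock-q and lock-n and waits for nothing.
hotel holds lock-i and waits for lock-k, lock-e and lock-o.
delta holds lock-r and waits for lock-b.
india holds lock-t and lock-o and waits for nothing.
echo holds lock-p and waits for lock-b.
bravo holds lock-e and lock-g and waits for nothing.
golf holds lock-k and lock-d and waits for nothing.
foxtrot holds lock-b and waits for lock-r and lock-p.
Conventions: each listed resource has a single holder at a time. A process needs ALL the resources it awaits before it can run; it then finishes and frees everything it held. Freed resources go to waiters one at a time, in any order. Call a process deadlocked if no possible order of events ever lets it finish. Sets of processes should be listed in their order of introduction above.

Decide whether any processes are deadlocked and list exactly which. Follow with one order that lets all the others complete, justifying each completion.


Deadlocked set: delta, echo and foxtrot.
Key observation: delta -> foxtrot -> delta is a circular wait — nothing in it can go first; echo is caught in further circular waits.
One completion order for the rest: india, bravo, golf, hotel, charlie.
Step-by-step check:
  run india (it waits on nothing); releases lock-t and lock-o
  run bravo (it waits on nothing); releases lock-e and lock-g
  run golf (it waits on nothing); releases lock-k and lock-d
  hotel waits on lock-k, lock-e and lock-o — all released -> runs and releases lock-i
  run charlie (it waits on nothing); releases lock-q and lock-n


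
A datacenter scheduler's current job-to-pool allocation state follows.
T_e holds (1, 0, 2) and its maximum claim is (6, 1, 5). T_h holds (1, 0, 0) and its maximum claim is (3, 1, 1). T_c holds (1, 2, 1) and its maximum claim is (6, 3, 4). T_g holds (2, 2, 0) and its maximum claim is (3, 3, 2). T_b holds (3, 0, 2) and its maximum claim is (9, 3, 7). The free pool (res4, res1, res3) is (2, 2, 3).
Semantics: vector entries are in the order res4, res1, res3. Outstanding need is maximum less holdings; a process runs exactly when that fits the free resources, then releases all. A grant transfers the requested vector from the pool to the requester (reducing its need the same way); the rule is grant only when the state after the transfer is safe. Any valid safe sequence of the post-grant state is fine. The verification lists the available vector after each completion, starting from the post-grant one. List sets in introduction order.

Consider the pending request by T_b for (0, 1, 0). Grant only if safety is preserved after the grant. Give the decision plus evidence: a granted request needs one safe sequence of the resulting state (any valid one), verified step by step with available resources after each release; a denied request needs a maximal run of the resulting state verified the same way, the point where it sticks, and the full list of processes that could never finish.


GRANT. The post-grant state is safe; one safe sequence: T_h, T_g, T_e, T_c, T_b.
Key observation: the grant leaves (2, 1, 3) free — enough for T_h, whose release restarts the cascade.
Check on the post-grant state, step by step:
  pool = (2, 1, 3)
  run T_h (needs (2, 1, 1), free (2, 1, 3)); after release of (1, 0, 0) the pool is (3, 1, 3)
  run T_g (needs (1, 1, 2), free (3, 1, 3)); after release of (2, 2, 0) the pool is (5, 3, 3)
  run T_e (needs (5, 1, 3), free (5, 3, 3)); after release of (1, 0, 2) the pool is (6, 3, 5)
  run T_c (needs (5, 1, 3), free (6, 3, 5)); after release of (1, 2, 1) the pool is (7, 5, 6)
  run T_b (needs (6, 2, 5), free (7, 5, 6)); after release of (3, 1, 2) the pool is (10, 6, 8)


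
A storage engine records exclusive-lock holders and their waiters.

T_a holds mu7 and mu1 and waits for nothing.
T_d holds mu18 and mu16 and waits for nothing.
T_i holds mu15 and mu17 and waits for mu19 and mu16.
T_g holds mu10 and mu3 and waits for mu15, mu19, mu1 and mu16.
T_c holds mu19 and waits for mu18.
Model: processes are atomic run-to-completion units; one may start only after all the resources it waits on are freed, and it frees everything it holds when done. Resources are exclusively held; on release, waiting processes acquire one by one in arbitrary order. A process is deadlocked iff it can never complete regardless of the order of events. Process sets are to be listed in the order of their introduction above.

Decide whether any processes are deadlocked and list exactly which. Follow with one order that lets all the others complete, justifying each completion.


No process is deadlocked.
Key observation: the wait relation is loop-free; peeling off processes with no waits unwinds the whole state.
One completion order for the rest: T_d, T_a, T_c, T_i, T_g.
Verifying each step:
  T_d waits on nothing -> runs at once and releases mu18 and mu16
  T_a waits on nothing -> runs at once and releases mu7 and mu1
  T_c waits on mu18 — all released -> runs and releases mu19
  T_i waits on mu19 and mu16 — all released -> runs and releases mu15 and mu17
  T_g waits on mu15, mu19, mu1 and mu16 — all released -> runs and releases mu10 and mu3


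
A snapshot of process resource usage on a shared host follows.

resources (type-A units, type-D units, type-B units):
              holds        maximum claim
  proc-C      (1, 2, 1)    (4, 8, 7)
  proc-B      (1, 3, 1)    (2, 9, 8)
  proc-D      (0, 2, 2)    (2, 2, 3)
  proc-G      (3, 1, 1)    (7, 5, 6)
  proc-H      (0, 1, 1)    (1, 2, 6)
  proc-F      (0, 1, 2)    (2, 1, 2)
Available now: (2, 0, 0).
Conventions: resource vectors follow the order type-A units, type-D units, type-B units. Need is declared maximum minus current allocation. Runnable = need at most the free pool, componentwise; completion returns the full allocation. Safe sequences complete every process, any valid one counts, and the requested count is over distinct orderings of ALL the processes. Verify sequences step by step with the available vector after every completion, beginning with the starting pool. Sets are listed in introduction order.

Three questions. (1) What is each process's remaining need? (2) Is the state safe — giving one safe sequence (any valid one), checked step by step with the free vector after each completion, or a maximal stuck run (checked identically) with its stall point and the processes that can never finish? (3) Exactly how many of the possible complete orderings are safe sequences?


(1) Outstanding need per process (order type-A units, type-D units, type-B units):
  proc-C: (3, 6, 6)
  proc-B: (1, 6, 7)
  proc-D: (2, 0, 1)
  proc-G: (4, 4, 5)
  proc-H: (1, 1, 5)
  proc-F: (2, 0, 0)
(2) UNSAFE.
Key observation: proc-F, proc-D can finish, but then (2, 3, 4) is all there is, and the blocked group's type-B units demands exceed it.
Going as far as possible: proc-F, proc-D; after that, nothing fits. Walking it through:
  pool = (2, 0, 0)
  proc-F: need (2, 0, 0) fits (2, 0, 0); releases (0, 1, 2), pool now (2, 1, 2)
  proc-D: need (2, 0, 1) fits (2, 1, 2); releases (0, 2, 2), pool now (2, 3, 4)
  proc-C cannot run: need (3, 6, 6) vs free (2, 3, 4) (insufficient type-A units, type-D units and type-B units)
  proc-B cannot run: need (1, 6, 7) vs free (2, 3, 4) (insufficient type-D units and type-B units)
  proc-G cannot run: need (4, 4, 5) vs free (2, 3, 4) (insufficient type-A units, type-D units and type-B units)
  proc-H cannot run: need (1, 1, 5) vs free (2, 3, 4) (insufficient type-B units)
Permanently blocked: proc-C, proc-B, proc-G and proc-H.
(3) Exactly 0 of the possible complete orderings are safe sequences.


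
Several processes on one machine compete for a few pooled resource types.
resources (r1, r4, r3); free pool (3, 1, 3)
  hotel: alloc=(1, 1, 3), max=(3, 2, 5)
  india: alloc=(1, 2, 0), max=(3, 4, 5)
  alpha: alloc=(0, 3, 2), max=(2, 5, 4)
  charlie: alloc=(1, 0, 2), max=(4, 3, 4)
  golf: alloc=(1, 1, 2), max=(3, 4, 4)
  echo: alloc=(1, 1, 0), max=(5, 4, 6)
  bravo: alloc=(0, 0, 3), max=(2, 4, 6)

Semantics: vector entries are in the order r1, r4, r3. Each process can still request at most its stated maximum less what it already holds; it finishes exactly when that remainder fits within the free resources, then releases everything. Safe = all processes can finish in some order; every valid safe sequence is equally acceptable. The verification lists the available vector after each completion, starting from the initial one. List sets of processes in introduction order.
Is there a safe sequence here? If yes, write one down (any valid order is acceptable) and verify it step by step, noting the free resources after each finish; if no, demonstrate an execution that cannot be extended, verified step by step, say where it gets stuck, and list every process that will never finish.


SAFE, for example via the order hotel, alpha, india, echo, golf, bravo, charlie.
Key observation: at hotel the run first touches a limit — (2, 1, 2) against (3, 1, 3), exact on a resource it actually requests.
Check, step by step:
  pool = (3, 1, 3)
  hotel needs (2, 1, 2) <= (3, 1, 3) -> finishes; pool += (1, 1, 3) = (4, 2, 6)
  alpha needs (2, 2, 2) <= (4, 2, 6) -> finishes; pool += (0, 3, 2) = (4, 5, 8)
  india needs (2, 2, 5) <= (4, 5, 8) -> finishes; pool += (1, 2, 0) = (5, 7, 8)
  echo needs (4, 3, 6) <= (5, 7, 8) -> finishes; pool += (1, 1, 0) = (6, 8, 8)
  golf needs (2, 3, 2) <= (6, 8, 8) -> finishes; pool += (1, 1, 2) = (7, 9, 10)
  bravo needs (2, 4, 3) <= (7, 9, 10) -> finishes; pool += (0, 0, 3) = (7, 9, 13)
  charlie needs (3, 3, 2) <= (7, 9, 13) -> finishes; pool += (1, 0, 2) = (8, 9, 15)


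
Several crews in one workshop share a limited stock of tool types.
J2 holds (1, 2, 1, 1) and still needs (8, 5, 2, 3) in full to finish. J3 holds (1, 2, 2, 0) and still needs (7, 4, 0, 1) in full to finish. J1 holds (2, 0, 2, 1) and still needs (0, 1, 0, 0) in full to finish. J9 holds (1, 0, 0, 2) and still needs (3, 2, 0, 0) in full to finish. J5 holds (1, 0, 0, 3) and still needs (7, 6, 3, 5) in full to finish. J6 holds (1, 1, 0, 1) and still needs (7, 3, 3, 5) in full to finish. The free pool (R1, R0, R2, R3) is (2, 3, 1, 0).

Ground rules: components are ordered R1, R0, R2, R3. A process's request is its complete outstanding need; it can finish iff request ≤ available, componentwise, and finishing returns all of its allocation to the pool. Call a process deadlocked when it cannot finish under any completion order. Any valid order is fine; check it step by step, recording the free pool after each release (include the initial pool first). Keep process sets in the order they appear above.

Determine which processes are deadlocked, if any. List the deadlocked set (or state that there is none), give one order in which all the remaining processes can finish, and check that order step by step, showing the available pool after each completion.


The deadlocked set is J2, J3, J5 and J6.
Key observation: after J1, J9 complete, (5, 3, 3, 3) is the best the pool ever gets, yet each leftover process wants more R1.
A valid finishing order for the others: J1, J9. Step-by-step check:
  pool = (2, 3, 1, 0)
  J1 needs (0, 1, 0, 0) <= (2, 3, 1, 0) -> finishes; pool += (2, 0, 2, 1) = (4, 3, 3, 1)
  J9 needs (3, 2, 0, 0) <= (4, 3, 3, 1) -> finishes; pool += (1, 0, 0, 2) = (5, 3, 3, 3)
The stuck group stays short no matter what:
  J2 cannot run: need (8, 5, 2, 3) vs free (5, 3, 3, 3) (insufficient R1 and R0)
  J3 cannot run: need (7, 4, 0, 1) vs free (5, 3, 3, 3) (insufficient R1 and R0)
  J5 cannot run: need (7, 6, 3, 5) vs free (5, 3, 3, 3) (insufficient R1, R0 and R3)
  J6 cannot run: need (7, 3, 3, 5) vs free (5, 3, 3, 3) (insufficient R1 and R3)


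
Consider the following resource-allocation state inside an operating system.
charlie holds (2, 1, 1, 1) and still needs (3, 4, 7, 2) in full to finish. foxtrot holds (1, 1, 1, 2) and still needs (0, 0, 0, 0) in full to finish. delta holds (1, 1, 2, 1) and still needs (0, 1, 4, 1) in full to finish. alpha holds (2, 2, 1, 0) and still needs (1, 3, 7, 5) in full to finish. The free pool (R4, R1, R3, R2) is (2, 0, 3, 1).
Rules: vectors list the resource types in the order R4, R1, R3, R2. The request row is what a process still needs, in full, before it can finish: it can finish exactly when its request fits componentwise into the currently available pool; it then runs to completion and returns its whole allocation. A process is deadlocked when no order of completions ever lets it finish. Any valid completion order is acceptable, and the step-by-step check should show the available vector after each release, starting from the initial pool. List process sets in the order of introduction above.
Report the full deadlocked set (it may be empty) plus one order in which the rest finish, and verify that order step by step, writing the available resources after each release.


The deadlocked set is charlie and alpha.
Key observation: the pool after foxtrot, delta is (4, 2, 6, 4); every surviving request exceeds it in R1, so progress ends there.
The rest can finish in the order foxtrot, delta. Verifying each step:
  pool = (2, 0, 3, 1)
  foxtrot needs (0, 0, 0, 0) <= (2, 0, 3, 1) -> finishes; pool += (1, 1, 1, 2) = (3, 1, 4, 3)
  delta needs (0, 1, 4, 1) <= (3, 1, 4, 3) -> finishes; pool += (1, 1, 2, 1) = (4, 2, 6, 4)
The blocked processes can never fit:
  charlie cannot run: need (3, 4, 7, 2) vs free (4, 2, 6, 4) (insufficient R1 and R3)
  alpha cannot run: need (1, 3, 7, 5) vs free (4, 2, 6, 4) (insufficient R1, R3 and R2)


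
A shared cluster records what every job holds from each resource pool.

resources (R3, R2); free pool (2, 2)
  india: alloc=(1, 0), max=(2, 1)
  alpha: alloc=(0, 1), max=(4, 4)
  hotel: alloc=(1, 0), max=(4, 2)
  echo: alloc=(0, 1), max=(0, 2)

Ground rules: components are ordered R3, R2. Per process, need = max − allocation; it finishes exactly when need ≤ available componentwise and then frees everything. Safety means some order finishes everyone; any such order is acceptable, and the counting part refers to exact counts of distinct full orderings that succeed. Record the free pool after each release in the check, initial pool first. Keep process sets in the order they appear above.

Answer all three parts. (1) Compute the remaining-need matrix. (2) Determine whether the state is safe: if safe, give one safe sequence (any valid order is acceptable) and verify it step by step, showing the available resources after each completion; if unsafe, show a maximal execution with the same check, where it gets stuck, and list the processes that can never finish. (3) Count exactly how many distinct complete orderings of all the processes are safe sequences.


(1) Need matrix, components ordered R3, R2:
  india: (1, 1)
  alpha: (4, 3)
  hotel: (3, 2)
  echo: (0, 1)
(2) The state is SAFE; one workable sequence: echo, india, hotel, alpha.
Key observation: hotel is the earliest step where a requested resource binds exactly: need (3, 2), pool (3, 3) at its turn.
Step-by-step check:
  pool = (2, 2)
  run echo (needs (0, 1), free (2, 2)); after release of (0, 1) the pool is (2, 3)
  run india (needs (1, 1), free (2, 3)); after release of (1, 0) the pool is (3, 3)
  run hotel (needs (3, 2), free (3, 3)); after release of (1, 0) the pool is (4, 3)
  run alpha (needs (4, 3), free (4, 3)); after release of (0, 1) the pool is (4, 4)
(3) Precisely 3 of the possible complete orderings are safe sequences.


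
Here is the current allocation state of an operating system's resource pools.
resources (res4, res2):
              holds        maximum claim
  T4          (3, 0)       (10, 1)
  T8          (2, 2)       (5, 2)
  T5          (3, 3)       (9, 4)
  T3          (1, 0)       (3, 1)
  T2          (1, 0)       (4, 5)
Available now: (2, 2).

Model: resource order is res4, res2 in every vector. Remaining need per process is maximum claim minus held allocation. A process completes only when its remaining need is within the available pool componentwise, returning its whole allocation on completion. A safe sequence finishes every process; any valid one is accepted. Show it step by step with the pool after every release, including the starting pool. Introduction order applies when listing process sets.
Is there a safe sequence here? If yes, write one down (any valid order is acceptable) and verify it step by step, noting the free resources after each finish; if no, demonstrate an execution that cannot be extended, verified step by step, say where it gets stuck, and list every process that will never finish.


The state is UNSAFE.
Key observation: after T3, T8 the pool peaks at (5, 4), and each blocked process is short somewhere: T4 on res4; T5 on res4; T2 on res2.
A maximal execution: T3, T8 — then nothing else fits. Verifying each step:
  pool = (2, 2)
  run T3 (needs (2, 1), free (2, 2)); after release of (1, 0) the pool is (3, 2)
  run T8 (needs (3, 0), free (3, 2)); after release of (2, 2) the pool is (5, 4)
  T4 cannot run: need (7, 1) vs free (5, 4) (insufficient res4)
  T5 cannot run: need (6, 1) vs free (5, 4) (insufficient res4)
  T2 cannot run: need (3, 5) vs free (5, 4) (insufficient res2)
Processes that can never finish: T4, T5 and T2.


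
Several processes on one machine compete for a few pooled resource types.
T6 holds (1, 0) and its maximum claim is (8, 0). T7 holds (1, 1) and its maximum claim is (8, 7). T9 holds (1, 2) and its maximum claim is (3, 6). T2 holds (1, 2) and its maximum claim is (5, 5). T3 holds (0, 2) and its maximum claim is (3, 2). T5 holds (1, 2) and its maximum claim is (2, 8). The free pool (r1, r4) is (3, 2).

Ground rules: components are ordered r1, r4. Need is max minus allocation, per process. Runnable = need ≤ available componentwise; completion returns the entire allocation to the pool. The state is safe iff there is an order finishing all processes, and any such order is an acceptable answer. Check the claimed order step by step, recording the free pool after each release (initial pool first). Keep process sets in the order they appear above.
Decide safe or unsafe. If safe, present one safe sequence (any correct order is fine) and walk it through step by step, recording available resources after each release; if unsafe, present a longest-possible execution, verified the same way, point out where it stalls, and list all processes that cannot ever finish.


UNSAFE.
Key observation: after T3, T9, T2, T5 complete, (6, 10) is the best the pool ever gets, yet each leftover process wants more r1.
The run T3, T9, T2, T5 cannot be extended any further. Check, step by step:
  pool = (3, 2)
  T3: need (3, 0) fits (3, 2); releases (0, 2), pool now (3, 4)
  T9: need (2, 4) fits (3, 4); releases (1, 2), pool now (4, 6)
  T2: need (4, 3) fits (4, 6); releases (1, 2), pool now (5, 8)
  T5: need (1, 6) fits (5, 8); releases (1, 2), pool now (6, 10)
  T6 cannot run: need (7, 0) vs free (6, 10) (insufficient r1)
  T7 cannot run: need (7, 6) vs free (6, 10) (insufficient r1)
Processes that can never finish: T6 and T7.


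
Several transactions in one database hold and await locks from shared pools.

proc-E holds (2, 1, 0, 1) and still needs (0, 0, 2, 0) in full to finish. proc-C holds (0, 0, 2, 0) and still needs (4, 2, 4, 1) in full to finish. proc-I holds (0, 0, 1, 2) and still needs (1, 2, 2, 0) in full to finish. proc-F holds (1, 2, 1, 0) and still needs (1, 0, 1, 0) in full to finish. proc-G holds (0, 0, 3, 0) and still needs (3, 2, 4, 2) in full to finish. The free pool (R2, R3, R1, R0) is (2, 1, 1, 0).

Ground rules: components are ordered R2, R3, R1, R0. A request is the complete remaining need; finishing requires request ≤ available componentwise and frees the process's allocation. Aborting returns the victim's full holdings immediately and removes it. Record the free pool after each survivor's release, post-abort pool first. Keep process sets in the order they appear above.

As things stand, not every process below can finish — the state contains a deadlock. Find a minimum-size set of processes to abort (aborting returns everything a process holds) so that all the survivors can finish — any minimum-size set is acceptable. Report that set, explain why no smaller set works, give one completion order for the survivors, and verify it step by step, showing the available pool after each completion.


The answer: abort proc-C.
Key observation: the deadlocked proc-G becomes finishable only because proc-C released (0, 0, 2, 0); it completes at step 4 below.
No smaller set exists: with zero aborts the deadlock remains.
The survivors complete as proc-F, proc-E, proc-I, proc-G. Verifying each step (starting from the post-abort pool):
  pool = (2, 1, 3, 0)
  run proc-F (needs (1, 0, 1, 0), free (2, 1, 3, 0)); after release of (1, 2, 1, 0) the pool is (3, 3, 4, 0)
  run proc-E (needs (0, 0, 2, 0), free (3, 3, 4, 0)); after release of (2, 1, 0, 1) the pool is (5, 4, 4, 1)
  run proc-I (needs (1, 2, 2, 0), free (5, 4, 4, 1)); after release of (0, 0, 1, 2) the pool is (5, 4, 5, 3)
  run proc-G (needs (3, 2, 4, 2), free (5, 4, 5, 3)); after release of (0, 0, 3, 0) the pool is (5, 4, 8, 3)


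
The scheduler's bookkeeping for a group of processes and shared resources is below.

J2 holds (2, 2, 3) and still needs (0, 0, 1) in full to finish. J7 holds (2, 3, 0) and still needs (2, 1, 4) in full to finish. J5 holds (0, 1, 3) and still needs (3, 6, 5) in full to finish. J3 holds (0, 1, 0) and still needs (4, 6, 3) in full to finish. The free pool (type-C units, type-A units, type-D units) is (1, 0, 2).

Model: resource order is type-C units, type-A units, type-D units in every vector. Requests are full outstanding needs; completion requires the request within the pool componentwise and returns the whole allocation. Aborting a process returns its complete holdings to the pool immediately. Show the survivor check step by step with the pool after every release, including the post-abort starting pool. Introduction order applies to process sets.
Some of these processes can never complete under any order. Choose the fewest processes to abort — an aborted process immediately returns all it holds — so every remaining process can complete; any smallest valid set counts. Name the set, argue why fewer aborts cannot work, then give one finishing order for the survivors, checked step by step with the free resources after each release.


The answer: abort J3.
Key observation: J5 could never have finished before the abort; with (0, 1, 0) returned by J3, it fits at step 3.
No smaller set exists: with zero aborts the deadlock remains.
The survivors complete as J2, J7, J5. Walking it through (starting from the post-abort pool):
  pool = (1, 1, 2)
  J2 needs (0, 0, 1) <= (1, 1, 2) -> finishes; pool += (2, 2, 3) = (3, 3, 5)
  J7 needs (2, 1, 4) <= (3, 3, 5) -> finishes; pool += (2, 3, 0) = (5, 6, 5)
  J5 needs (3, 6, 5) <= (5, 6, 5) -> finishes; pool += (0, 1, 3) = (5, 7, 8)


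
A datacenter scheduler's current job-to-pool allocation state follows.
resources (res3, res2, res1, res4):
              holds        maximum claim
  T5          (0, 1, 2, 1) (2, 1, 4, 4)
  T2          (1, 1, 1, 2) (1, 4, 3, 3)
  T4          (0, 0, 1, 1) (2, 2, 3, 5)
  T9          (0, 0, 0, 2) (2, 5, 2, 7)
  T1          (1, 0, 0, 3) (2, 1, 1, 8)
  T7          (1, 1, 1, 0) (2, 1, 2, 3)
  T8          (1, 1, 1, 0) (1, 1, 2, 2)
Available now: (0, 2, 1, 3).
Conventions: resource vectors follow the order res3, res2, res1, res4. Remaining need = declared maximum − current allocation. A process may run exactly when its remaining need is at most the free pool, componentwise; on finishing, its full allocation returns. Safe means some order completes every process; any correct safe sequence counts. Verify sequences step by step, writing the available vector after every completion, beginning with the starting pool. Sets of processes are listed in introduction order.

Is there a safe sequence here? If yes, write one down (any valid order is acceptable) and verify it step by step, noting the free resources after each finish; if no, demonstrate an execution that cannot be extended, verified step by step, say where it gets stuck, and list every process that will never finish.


SAFE, for example via the order T8, T2, T1, T7, T4, T5, T9.
Key observation: T8 marks the first exact bind of the order: its need (0, 0, 1, 2) fits the free (0, 2, 1, 3) with zero slack on a requested resource.
Verifying each step:
  pool = (0, 2, 1, 3)
  run T8 (needs (0, 0, 1, 2), free (0, 2, 1, 3)); after release of (1, 1, 1, 0) the pool is (1, 3, 2, 3)
  run T2 (needs (0, 3, 2, 1), free (1, 3, 2, 3)); after release of (1, 1, 1, 2) the pool is (2, 4, 3, 5)
  run T1 (needs (1, 1, 1, 5), free (2, 4, 3, 5)); after release of (1, 0, 0, 3) the pool is (3, 4, 3, 8)
  run T7 (needs (1, 0, 1, 3), free (3, 4, 3, 8)); after release of (1, 1, 1, 0) the pool is (4, 5, 4, 8)
  run T4 (needs (2, 2, 2, 4), free (4, 5, 4, 8)); after release of (0, 0, 1, 1) the pool is (4, 5, 5, 9)
  run T5 (needs (2, 0, 2, 3), free (4, 5, 5, 9)); after release of (0, 1, 2, 1) the pool is (4, 6, 7, 10)
  run T9 (needs (2, 5, 2, 5), free (4, 6, 7, 10)); after release of (0, 0, 0, 2) the pool is (4, 6, 7, 12)


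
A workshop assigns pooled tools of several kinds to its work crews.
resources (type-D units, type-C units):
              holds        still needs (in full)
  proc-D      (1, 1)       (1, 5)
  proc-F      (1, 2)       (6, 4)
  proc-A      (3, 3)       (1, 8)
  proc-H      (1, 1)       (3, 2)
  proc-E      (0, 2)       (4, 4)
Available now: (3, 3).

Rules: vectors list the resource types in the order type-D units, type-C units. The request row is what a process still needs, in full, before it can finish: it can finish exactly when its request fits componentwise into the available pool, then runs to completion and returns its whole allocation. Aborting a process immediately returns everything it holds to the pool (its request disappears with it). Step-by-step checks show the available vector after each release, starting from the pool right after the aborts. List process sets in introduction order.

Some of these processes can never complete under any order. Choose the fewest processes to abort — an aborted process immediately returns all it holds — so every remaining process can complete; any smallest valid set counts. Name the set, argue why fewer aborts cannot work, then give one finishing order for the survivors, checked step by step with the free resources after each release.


Abort proc-A.
Key observation: before aborting proc-A, proc-F was permanently blocked — no order could ever run it; afterwards it completes at step 2.
Minimality: the empty abort set fails — the state is deadlocked as it stands.
One survivor order: proc-E, proc-F, proc-H, proc-D. Walking it through (post-abort pool first):
  pool = (6, 6)
  proc-E: need (4, 4) fits (6, 6); releases (0, 2), pool now (6, 8)
  proc-F: need (6, 4) fits (6, 8); releases (1, 2), pool now (7, 10)
  proc-H: need (3, 2) fits (7, 10); releases (1, 1), pool now (8, 11)
  proc-D: need (1, 5) fits (8, 11); releases (1, 1), pool now (9, 12)


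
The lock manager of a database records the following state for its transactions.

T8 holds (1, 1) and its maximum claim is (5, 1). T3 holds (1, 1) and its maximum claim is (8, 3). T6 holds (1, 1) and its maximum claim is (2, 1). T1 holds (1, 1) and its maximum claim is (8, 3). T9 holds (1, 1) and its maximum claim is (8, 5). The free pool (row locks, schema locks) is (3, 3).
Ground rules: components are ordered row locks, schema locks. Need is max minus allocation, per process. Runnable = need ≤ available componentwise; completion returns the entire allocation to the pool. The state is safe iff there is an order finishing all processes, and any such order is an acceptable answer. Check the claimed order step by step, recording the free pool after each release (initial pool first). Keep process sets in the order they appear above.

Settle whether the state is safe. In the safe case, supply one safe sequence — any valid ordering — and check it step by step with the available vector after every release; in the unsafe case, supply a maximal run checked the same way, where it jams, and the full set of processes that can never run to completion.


UNSAFE.
Key observation: no order helps: past T6, T8, the free pool tops out at (5, 5), below what each blocked process needs in row locks.
Going as far as possible: T6, T8; after that, nothing fits. Verifying each step:
  pool = (3, 3)
  T6 needs (1, 0) <= (3, 3) -> finishes; pool += (1, 1) = (4, 4)
  T8 needs (4, 0) <= (4, 4) -> finishes; pool += (1, 1) = (5, 5)
  blocked: T3 wants (7, 2), pool (5, 5) — not enough row locks
  blocked: T1 wants (7, 2), pool (5, 5) — not enough row locks
  blocked: T9 wants (7, 4), pool (5, 5) — not enough row locks
Processes that can never finish: T3, T1 and T9.


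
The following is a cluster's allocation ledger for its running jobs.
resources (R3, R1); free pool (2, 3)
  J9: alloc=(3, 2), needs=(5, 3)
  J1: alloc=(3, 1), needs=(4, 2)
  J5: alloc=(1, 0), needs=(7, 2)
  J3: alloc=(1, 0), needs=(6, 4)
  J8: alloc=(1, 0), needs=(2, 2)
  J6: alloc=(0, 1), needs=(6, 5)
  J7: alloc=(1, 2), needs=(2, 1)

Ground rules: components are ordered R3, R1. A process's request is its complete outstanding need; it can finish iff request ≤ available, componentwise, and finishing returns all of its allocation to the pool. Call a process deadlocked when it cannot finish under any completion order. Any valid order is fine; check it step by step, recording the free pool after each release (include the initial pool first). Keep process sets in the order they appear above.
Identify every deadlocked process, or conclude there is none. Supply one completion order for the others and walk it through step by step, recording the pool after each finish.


Nothing here is deadlocked.
Key observation: J8 leads a chain of completions in which each release enables another process.
The rest can finish in the order J8, J7, J1, J3, J9, J5, J6. Walking it through:
  pool = (2, 3)
  run J8 (needs (2, 2), free (2, 3)); after release of (1, 0) the pool is (3, 3)
  run J7 (needs (2, 1), free (3, 3)); after release of (1, 2) the pool is (4, 5)
  run J1 (needs (4, 2), free (4, 5)); after release of (3, 1) the pool is (7, 6)
  run J3 (needs (6, 4), free (7, 6)); after release of (1, 0) the pool is (8, 6)
  run J9 (needs (5, 3), free (8, 6)); after release of (3, 2) the pool is (11, 8)
  run J5 (needs (7, 2), free (11, 8)); after release of (1, 0) the pool is (12, 8)
  run J6 (needs (6, 5), free (12, 8)); after release of (0, 1) the pool is (12, 9)


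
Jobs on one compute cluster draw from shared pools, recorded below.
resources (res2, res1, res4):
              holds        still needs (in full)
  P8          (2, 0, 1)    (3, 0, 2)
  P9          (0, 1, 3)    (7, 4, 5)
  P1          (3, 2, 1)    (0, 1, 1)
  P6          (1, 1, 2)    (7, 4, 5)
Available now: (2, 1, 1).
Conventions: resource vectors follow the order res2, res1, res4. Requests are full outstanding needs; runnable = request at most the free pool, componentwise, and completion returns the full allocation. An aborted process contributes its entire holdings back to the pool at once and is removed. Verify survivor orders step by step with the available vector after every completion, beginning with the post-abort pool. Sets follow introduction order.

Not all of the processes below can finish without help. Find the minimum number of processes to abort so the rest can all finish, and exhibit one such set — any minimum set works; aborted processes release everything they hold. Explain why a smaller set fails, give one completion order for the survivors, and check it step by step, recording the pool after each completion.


The answer: abort P9.
Key observation: P6 was stuck for good until P9 gave back (0, 1, 3); in the order shown it finishes at step 3.
No smaller set exists: with zero aborts the deadlock remains.
The survivors complete as P1, P8, P6. Check, step by step (starting from the post-abort pool):
  pool = (2, 2, 4)
  P1 needs (0, 1, 1) <= (2, 2, 4) -> finishes; pool += (3, 2, 1) = (5, 4, 5)
  P8 needs (3, 0, 2) <= (5, 4, 5) -> finishes; pool += (2, 0, 1) = (7, 4, 6)
  P6 needs (7, 4, 5) <= (7, 4, 6) -> finishes; pool += (1, 1, 2) = (8, 5, 8)


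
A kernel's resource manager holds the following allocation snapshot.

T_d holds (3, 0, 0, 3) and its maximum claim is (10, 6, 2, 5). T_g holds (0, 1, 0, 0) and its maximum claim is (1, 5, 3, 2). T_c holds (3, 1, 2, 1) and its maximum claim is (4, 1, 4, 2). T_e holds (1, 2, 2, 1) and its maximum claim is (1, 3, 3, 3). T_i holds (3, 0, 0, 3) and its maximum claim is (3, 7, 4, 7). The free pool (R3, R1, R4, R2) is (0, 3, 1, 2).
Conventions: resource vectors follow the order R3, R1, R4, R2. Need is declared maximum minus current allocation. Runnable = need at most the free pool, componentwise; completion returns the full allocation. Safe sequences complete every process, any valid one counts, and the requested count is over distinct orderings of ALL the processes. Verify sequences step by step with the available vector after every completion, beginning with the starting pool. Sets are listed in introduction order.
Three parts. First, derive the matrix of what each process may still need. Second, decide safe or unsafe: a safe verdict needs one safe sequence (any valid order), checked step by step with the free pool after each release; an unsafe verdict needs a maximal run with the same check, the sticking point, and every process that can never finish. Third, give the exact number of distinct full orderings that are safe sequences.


(1) Need matrix, components ordered R3, R1, R4, R2:
  T_d: (7, 6, 2, 2)
  T_g: (1, 4, 3, 2)
  T_c: (1, 0, 2, 1)
  T_e: (0, 1, 1, 2)
  T_i: (0, 7, 4, 4)
(2) The state is SAFE; one workable sequence: T_e, T_g, T_c, T_i, T_d.
Key observation: reading the order forward, T_e is the first process whose need (0, 1, 1, 2) meets the free pool (0, 3, 1, 2) exactly on a resource it requests.
Step-by-step check:
  pool = (0, 3, 1, 2)
  T_e: need (0, 1, 1, 2) fits (0, 3, 1, 2); releases (1, 2, 2, 1), pool now (1, 5, 3, 3)
  T_g: need (1, 4, 3, 2) fits (1, 5, 3, 3); releases (0, 1, 0, 0), pool now (1, 6, 3, 3)
  T_c: need (1, 0, 2, 1) fits (1, 6, 3, 3); releases (3, 1, 2, 1), pool now (4, 7, 5, 4)
  T_i: need (0, 7, 4, 4) fits (4, 7, 5, 4); releases (3, 0, 0, 3), pool now (7, 7, 5, 7)
  T_d: need (7, 6, 2, 2) fits (7, 7, 5, 7); releases (3, 0, 0, 3), pool now (10, 7, 5, 10)
(3) Precisely 2 of the possible complete orderings are safe sequences.


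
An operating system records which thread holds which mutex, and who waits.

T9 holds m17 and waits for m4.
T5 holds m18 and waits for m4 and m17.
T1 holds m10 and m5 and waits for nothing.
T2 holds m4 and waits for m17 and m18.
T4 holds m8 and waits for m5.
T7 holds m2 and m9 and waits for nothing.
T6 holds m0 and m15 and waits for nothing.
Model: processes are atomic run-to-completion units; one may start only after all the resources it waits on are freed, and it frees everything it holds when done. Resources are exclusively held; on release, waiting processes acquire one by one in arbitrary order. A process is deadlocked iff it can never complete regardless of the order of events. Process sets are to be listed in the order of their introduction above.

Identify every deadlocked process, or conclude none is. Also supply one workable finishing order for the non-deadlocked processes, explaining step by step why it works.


Deadlocked set: T9, T5 and T2.
Key observation: the loop T9 -> T2 -> T9 blocks itself forever; T5 is caught in further circular waits.
A valid finishing order for the others: T6, T7, T1, T4.
Walking it through:
  run T6 (it waits on nothing); releases m0 and m15
  run T7 (it waits on nothing); releases m2 and m9
  run T1 (it waits on nothing); releases m10 and m5
  T4: everything it awaited (m5) is free; runs, freeing m8
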